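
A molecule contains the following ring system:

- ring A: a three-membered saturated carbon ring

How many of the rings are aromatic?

0

Ring A has only sp³ atoms, so it is not fully conjugated — not aromatic (cyclopropane).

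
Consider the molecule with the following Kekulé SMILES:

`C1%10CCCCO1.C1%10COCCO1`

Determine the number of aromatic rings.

0

The SMILES encodes a six-membered saturated ring of five carbons and one oxygen; a six-membered saturated ring with oxygens at positions 1 and 4.
The 6-membered ring with one oxygen has only sp³ atoms, so it is not fully conjugated — not aromatic (tetrahydropyran).
The 6-membered ring with two oxygens (1,4) has only sp³ atoms, so it is not fully conjugated — not aromatic (1,4-dioxane).
None of the rings are aromatic. Total: 0.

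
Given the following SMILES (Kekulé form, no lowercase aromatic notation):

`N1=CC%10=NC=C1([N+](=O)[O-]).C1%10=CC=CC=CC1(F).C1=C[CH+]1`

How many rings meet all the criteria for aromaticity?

2

The SMILES encodes a six-membered ring with nitrogens at positions 1 and 4 and three alternating double bonds; a seven-membered carbon ring with three C=C double bonds and one sp³ carbon; a three-membered all-carbon ring bearing a positive charge on one carbon, with one C=C double bond.
The 6-membered ring with two nitrogens (1,4) is fully conjugated (every ring atom contributes a p orbital); 3 ring double bonds give 6 π electrons. Since 6 = 4n+2 (n=1), it is aromatic (pyrazine).
The 7-membered ring has one sp³ carbon, so it is not fully conjugated — not aromatic (cycloheptatriene).
The 3-membered ring is fully conjugated (every ring atom contributes a p orbital); 1 ring double bond (2 π electrons) plus the carbocation's empty p orbital (0, but keeps the ring conjugated) give 2 π electrons. Since 2 = 4n+2 (n=0), it is aromatic (cyclopropenyl cation).
2 of the 3 rings are aromatic. Total: 2.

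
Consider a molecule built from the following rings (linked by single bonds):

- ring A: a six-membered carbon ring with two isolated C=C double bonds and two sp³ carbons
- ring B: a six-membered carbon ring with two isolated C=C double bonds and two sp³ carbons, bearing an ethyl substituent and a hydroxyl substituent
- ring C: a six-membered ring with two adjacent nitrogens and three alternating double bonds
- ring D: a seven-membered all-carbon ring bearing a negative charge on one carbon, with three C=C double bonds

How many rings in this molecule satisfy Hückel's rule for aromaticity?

Ring A has two sp³ carbons, so it is not fully conjugated — not aromatic (1,4-cyclohexadiene).
Ring B has two sp³ carbons, so it is not fully conjugated — not aromatic (1,4-cyclohexadiene).
Ring C has a continuous p-orbital overlap around the ring; 3 ring double bonds give 6 π electrons. 6 = 4(1)+2, so ring C is aromatic (pyridazine).
Ring D has only sp² ring atoms; a planar conformation would have a fully conjugated π system of 8 electrons. But 8 = 4(2), which is 4n not 4n+2, so ring D is not aromatic (cycloheptatrienyl anion).
Aromatic: C. Total: 1.

1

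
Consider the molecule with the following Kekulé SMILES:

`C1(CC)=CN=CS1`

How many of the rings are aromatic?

1

The SMILES encodes a five-membered ring with a sulfur at position 1 and a nitrogen at position 3 (in a C=N bond), with two double bonds.
The 5-membered ring with one sulfur and one =N– is fully conjugated (every ring atom contributes a p orbital); 2 ring double bonds (4 π electrons) plus a heteroatom lone pair (2) give 6 π electrons. Since 6 = 4n+2 (n=1), it is aromatic (thiazole).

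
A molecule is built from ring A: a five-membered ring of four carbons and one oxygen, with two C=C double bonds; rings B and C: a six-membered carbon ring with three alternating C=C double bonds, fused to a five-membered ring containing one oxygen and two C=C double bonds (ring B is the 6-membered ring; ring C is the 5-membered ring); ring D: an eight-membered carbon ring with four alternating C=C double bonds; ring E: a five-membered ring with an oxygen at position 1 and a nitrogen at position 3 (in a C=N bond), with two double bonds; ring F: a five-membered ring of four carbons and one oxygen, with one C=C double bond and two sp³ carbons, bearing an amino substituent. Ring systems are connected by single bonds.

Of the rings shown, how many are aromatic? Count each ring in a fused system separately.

Ring A is planar and fully conjugated; 2 ring double bonds (4 π electrons) plus a heteroatom lone pair (2) give 6 π electrons. That satisfies 4n+2 with n=1, so ring A is aromatic (furan).
Rings B and C form a fused bicyclic system (with one oxygen) with 9 sp² atoms and 10 π electrons from ring double bonds plus a heteroatom lone pair. 10 = 4(2)+2, so the system is aromatic and both rings count as aromatic (benzofuran).
Ring D has only sp² ring atoms; a planar conformation would have a fully conjugated π system of 8 electrons. But 8 = 4(2), which is 4n not 4n+2, so ring D is not aromatic (cyclooctatetraene) — cyclooctatetraene distorts into a non-planar tub to avoid antiaromaticity.
Ring E has a continuous p-orbital overlap around the ring; 2 ring double bonds (4 π electrons) plus a heteroatom lone pair (2) give 6 π electrons. That satisfies 4n+2 with n=1, so ring E is aromatic (oxazole).
Ring F has two sp³ carbons, so it is not fully conjugated — not aromatic (2,3-dihydrofuran).
Aromatic: A, B, C, E. Total: 4.

4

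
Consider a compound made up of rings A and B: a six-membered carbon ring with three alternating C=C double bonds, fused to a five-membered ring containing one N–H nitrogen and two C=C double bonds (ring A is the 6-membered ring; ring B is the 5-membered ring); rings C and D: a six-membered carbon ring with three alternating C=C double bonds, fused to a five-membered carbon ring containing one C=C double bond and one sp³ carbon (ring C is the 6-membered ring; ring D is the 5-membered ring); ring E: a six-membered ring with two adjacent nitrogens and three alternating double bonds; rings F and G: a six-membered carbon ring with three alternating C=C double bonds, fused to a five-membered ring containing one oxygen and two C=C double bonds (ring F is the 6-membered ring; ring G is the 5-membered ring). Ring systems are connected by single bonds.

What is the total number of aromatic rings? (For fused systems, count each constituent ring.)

Rings A and B form a fused bicyclic system (with one N–H) with 9 sp² atoms and 10 π electrons from ring double bonds plus a heteroatom lone pair. 10 = 4(2)+2, so the system is aromatic and both rings count as aromatic (indole).
Ring C is planar and fully conjugated; 3 ring double bonds give 6 π electrons. 6 = 4(1)+2, so ring C is aromatic (benzene ring).
Ring D has one sp³ carbon, so it is not fully conjugated — not aromatic (cyclopentene ring).
Ring E is planar and fully conjugated; 3 ring double bonds give 6 π electrons. That satisfies 4n+2 with n=1, so ring E is aromatic (pyridazine).
Rings F and G form a fused bicyclic system (with one oxygen) with 9 sp² atoms and 10 π electrons from ring double bonds plus a heteroatom lone pair. 10 = 4(2)+2, so the system is aromatic and both rings count as aromatic (benzofuran).
Aromatic: A, B, C, E, F, G. Total: 6.

6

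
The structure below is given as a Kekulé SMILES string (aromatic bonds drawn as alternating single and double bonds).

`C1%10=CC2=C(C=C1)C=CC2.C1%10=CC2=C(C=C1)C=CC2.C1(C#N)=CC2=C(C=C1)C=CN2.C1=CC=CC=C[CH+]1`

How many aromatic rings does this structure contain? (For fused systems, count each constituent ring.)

The SMILES encodes a six-membered carbon ring with three alternating C=C double bonds, fused to a five-membered carbon ring containing one C=C double bond and one sp³ carbon; a six-membered carbon ring with three alternating C=C double bonds, fused to a five-membered carbon ring containing one C=C double bond and one sp³ carbon; a six-membered carbon ring with three alternating C=C double bonds, fused to a five-membered ring containing one N–H nitrogen and two C=C double bonds; a seven-membered all-carbon ring bearing a positive charge on one carbon, with three C=C double bonds.
The 6-membered ring is fully conjugated (every ring atom contributes a p orbital); 3 ring double bonds give 6 π electrons. That satisfies 4n+2 with n=1, so it is aromatic (benzene ring).
The 5-membered ring has one sp³ carbon, so it is not fully conjugated — not aromatic (cyclopentene ring).
The second 6-membered ring is planar and fully conjugated; 3 ring double bonds give 6 π electrons. 6 = 4(1)+2, so it is aromatic (benzene ring).
The second 5-membered ring has one sp³ carbon, so it is not fully conjugated — not aromatic (cyclopentene ring).
The fused 6/5-membered bicyclic (with one N–H) is a single π system with 9 sp² atoms and 10 π electrons from ring double bonds plus a heteroatom lone pair. 10 = 4(2)+2, so the system is aromatic and both rings count as aromatic (indole).
The 7-membered ring is planar and fully conjugated; 3 ring double bonds (6 π electrons) plus the carbocation's empty p orbital (0, but keeps the ring conjugated) give 6 π electrons. 6 = 4(1)+2, so it is aromatic (tropylium cation).
5 of the 7 rings are aromatic. Total: 5.

5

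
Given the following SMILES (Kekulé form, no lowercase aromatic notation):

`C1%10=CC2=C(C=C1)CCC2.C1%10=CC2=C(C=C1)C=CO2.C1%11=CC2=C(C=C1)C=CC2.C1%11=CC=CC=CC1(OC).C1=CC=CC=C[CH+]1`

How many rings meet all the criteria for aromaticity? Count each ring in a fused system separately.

5

The SMILES encodes a six-membered carbon ring with three alternating C=C double bonds, fused to a saturated five-membered carbon ring; a six-membered carbon ring with three alternating C=C double bonds, fused to a five-membered ring containing one oxygen and two C=C double bonds; a six-membered carbon ring with three alternating C=C double bonds, fused to a five-membered carbon ring containing one C=C double bond and one sp³ carbon; a seven-membered carbon ring with three C=C double bonds and one sp³ carbon; a seven-membered all-carbon ring bearing a positive charge on one carbon, with three C=C double bonds.
The 6-membered ring has a continuous p-orbital overlap around the ring; 3 ring double bonds give 6 π electrons. That satisfies 4n+2 with n=1, so it is aromatic (benzene ring).
The 5-membered ring has three sp³ carbons, so it is not fully conjugated — not aromatic (cyclopentane ring).
The fused 6/5-membered bicyclic (with one oxygen) is a single π system with 9 sp² atoms and 10 π electrons from ring double bonds plus a heteroatom lone pair. 10 = 4(2)+2, so the system is aromatic and both rings count as aromatic (benzofuran).
The second 6-membered ring has a continuous p-orbital overlap around the ring; 3 ring double bonds give 6 π electrons. Since 6 = 4n+2 (n=1), it is aromatic (benzene ring).
The second 5-membered ring has one sp³ carbon, so it is not fully conjugated — not aromatic (cyclopentene ring).
The 7-membered ring has one sp³ carbon, so it is not fully conjugated — not aromatic (cycloheptatriene).
The second 7-membered ring has a continuous p-orbital overlap around the ring; 3 ring double bonds (6 π electrons) plus the carbocation's empty p orbital (0, but keeps the ring conjugated) give 6 π electrons. That satisfies 4n+2 with n=1, so it is aromatic (tropylium cation).
5 of the 8 rings are aromatic. Total: 5.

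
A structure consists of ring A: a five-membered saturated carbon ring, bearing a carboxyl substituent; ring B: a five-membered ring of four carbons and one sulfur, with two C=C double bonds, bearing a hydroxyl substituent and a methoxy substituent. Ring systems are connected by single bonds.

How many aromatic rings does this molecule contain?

Ring A has only sp³ atoms, so it is not fully conjugated — not aromatic (cyclopentane).
Ring B is planar and fully conjugated; 2 ring double bonds (4 π electrons) plus a heteroatom lone pair (2) give 6 π electrons. Since 6 = 4n+2 (n=1), ring B is aromatic (thiophene).
Aromatic: B. Total: 1.

1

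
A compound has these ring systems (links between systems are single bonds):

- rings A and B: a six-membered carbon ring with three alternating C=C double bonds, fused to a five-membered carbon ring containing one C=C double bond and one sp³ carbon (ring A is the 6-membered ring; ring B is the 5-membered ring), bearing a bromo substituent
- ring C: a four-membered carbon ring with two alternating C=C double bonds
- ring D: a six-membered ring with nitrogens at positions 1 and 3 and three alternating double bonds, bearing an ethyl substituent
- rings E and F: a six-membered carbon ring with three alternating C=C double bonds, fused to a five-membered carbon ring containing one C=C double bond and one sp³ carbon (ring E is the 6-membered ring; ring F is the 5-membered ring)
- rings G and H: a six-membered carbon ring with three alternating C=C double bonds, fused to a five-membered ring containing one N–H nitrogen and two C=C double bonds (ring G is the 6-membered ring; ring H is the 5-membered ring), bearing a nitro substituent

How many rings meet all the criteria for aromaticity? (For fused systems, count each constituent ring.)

Ring A has a continuous p-orbital overlap around the ring; 3 ring double bonds give 6 π electrons. Since 6 = 4n+2 (n=1), ring A is aromatic (benzene ring).
Ring B has one sp³ carbon, so it is not fully conjugated — not aromatic (cyclopentene ring).
Ring C has only sp² ring atoms; a planar conformation would have a fully conjugated π system of 4 electrons. But 4 = 4(1), which is 4n not 4n+2, so ring C is not aromatic (cyclobutadiene) — cyclobutadiene is antiaromatic and distorts to a rectangle.
Ring D is planar and fully conjugated; 3 ring double bonds give 6 π electrons. That satisfies 4n+2 with n=1, so ring D is aromatic (pyrimidine).
Ring E is fully conjugated (every ring atom contributes a p orbital); 3 ring double bonds give 6 π electrons. 6 = 4(1)+2, so ring E is aromatic (benzene ring).
Ring F has one sp³ carbon, so it is not fully conjugated — not aromatic (cyclopentene ring).
Rings G and H form a fused bicyclic system (with one N–H) with 9 sp² atoms and 10 π electrons from ring double bonds plus a heteroatom lone pair. 10 = 4(2)+2, so the system is aromatic and both rings count as aromatic (indole).
Aromatic: A, D, E, G, H. Total: 5.

5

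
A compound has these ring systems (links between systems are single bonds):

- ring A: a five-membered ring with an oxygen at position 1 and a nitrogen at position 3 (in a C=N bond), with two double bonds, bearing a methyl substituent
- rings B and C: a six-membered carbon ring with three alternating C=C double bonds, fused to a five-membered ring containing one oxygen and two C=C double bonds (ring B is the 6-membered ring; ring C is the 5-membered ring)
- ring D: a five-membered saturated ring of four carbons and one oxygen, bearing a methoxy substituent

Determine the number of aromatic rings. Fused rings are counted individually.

Ring A is fully conjugated (every ring atom contributes a p orbital); 2 ring double bonds (4 π electrons) plus a heteroatom lone pair (2) give 6 π electrons. Since 6 = 4n+2 (n=1), ring A is aromatic (oxazole).
Rings B and C form a fused bicyclic system (with one oxygen) with 9 sp² atoms and 10 π electrons from ring double bonds plus a heteroatom lone pair. 10 = 4(2)+2, so the system is aromatic and both rings count as aromatic (benzofuran).
Ring D has only sp³ atoms, so it is not fully conjugated — not aromatic (tetrahydrofuran).
Aromatic: A, B, C. Total: 3.

3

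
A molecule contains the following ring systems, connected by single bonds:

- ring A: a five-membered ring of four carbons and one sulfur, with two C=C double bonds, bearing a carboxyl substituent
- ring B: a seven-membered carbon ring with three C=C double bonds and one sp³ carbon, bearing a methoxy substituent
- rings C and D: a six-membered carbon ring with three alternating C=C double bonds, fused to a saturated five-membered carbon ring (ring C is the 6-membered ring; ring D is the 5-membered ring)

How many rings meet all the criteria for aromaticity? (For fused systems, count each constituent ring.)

Ring A is fully conjugated (every ring atom contributes a p orbital); 2 ring double bonds (4 π electrons) plus a heteroatom lone pair (2) give 6 π electrons. 6 = 4(1)+2, so ring A is aromatic (thiophene).
Ring B has one sp³ carbon, so it is not fully conjugated — not aromatic (cycloheptatriene).
Ring C is planar and fully conjugated; 3 ring double bonds give 6 π electrons. 6 = 4(1)+2, so ring C is aromatic (benzene ring).
Ring D has three sp³ carbons, so it is not fully conjugated — not aromatic (cyclopentane ring).
Aromatic: A, C. Total: 2.

2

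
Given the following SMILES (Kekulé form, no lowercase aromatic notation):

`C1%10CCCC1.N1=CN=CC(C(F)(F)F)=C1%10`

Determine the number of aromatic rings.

1

The SMILES encodes a five-membered saturated carbon ring; a six-membered ring with nitrogens at positions 1 and 3 and three alternating double bonds.
The 5-membered ring has only sp³ atoms, so it is not fully conjugated — not aromatic (cyclopentane).
The 6-membered ring with two nitrogens (1,3) has a continuous p-orbital overlap around the ring; 3 ring double bonds give 6 π electrons. That satisfies 4n+2 with n=1, so it is aromatic (pyrimidine).
1 of the 2 rings is aromatic. Total: 1.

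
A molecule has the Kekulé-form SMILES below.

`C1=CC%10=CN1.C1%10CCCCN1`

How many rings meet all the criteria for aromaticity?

The SMILES encodes a five-membered ring of four carbons and one nitrogen bearing a hydrogen, with two C=C double bonds; a six-membered saturated ring of five carbons and one N–H nitrogen.
The 5-membered ring with one N–H has a continuous p-orbital overlap around the ring; 2 ring double bonds (4 π electrons) plus a heteroatom lone pair (2) give 6 π electrons. That satisfies 4n+2 with n=1, so it is aromatic (pyrrole).
The 6-membered ring with one N–H has only sp³ atoms, so it is not fully conjugated — not aromatic (piperidine).
1 of the 2 rings is aromatic. Total: 1.

1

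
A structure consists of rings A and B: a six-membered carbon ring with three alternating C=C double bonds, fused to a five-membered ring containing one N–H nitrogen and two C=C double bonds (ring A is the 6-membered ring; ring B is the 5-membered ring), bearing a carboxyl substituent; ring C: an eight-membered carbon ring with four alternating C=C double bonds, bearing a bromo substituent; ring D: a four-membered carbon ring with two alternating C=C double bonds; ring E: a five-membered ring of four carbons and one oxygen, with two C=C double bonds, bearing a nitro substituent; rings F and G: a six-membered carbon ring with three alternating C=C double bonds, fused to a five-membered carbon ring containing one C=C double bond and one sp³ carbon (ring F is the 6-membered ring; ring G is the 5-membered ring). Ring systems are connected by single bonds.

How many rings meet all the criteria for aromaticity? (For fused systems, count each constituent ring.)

4

Rings A and B form a fused bicyclic system (with one N–H) with 9 sp² atoms and 10 π electrons from ring double bonds plus a heteroatom lone pair. 10 = 4(2)+2, so the system is aromatic and both rings count as aromatic (indole).
Ring C has only sp² ring atoms; a planar conformation would have a fully conjugated π system of 8 electrons. But 8 = 4(2), which is 4n not 4n+2, so ring C is not aromatic (cyclooctatetraene) — cyclooctatetraene distorts into a non-planar tub to avoid antiaromaticity.
Ring D has only sp² ring atoms; a planar conformation would have a fully conjugated π system of 4 electrons. But 4 = 4(1), which is 4n not 4n+2, so ring D is not aromatic (cyclobutadiene) — cyclobutadiene is antiaromatic and distorts to a rectangle.
Ring E is planar and fully conjugated; 2 ring double bonds (4 π electrons) plus a heteroatom lone pair (2) give 6 π electrons. 6 = 4(1)+2, so ring E is aromatic (furan).
Ring F has a continuous p-orbital overlap around the ring; 3 ring double bonds give 6 π electrons. 6 = 4(1)+2, so ring F is aromatic (benzene ring).
Ring G has one sp³ carbon, so it is not fully conjugated — not aromatic (cyclopentene ring).
Aromatic: A, B, E, F. Total: 4.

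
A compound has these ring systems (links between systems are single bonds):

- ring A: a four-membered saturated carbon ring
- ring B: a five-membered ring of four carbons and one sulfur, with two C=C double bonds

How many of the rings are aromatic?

1

Ring A has only sp³ atoms, so it is not fully conjugated — not aromatic (cyclobutane).
Ring B is planar and fully conjugated; 2 ring double bonds (4 π electrons) plus a heteroatom lone pair (2) give 6 π electrons. Since 6 = 4n+2 (n=1), ring B is aromatic (thiophene).
Aromatic: B. Total: 1.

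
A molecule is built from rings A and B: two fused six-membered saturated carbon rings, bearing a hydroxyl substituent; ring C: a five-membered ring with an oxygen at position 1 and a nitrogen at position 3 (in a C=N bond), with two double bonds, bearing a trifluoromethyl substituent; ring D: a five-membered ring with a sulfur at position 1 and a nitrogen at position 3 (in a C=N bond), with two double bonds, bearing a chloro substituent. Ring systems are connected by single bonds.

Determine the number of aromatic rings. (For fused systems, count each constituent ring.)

2

Ring A has only sp³ atoms, so it is not fully conjugated — not aromatic (cyclohexane ring).
Ring B has only sp³ atoms, so it is not fully conjugated — not aromatic (cyclohexane ring).
Ring C is planar and fully conjugated; 2 ring double bonds (4 π electrons) plus a heteroatom lone pair (2) give 6 π electrons. Since 6 = 4n+2 (n=1), ring C is aromatic (oxazole).
Ring D is planar and fully conjugated; 2 ring double bonds (4 π electrons) plus a heteroatom lone pair (2) give 6 π electrons. That satisfies 4n+2 with n=1, so ring D is aromatic (thiazole).
Aromatic: C, D. Total: 2.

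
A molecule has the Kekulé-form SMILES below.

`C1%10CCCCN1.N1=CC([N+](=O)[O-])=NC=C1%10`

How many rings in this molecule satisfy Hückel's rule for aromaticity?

The SMILES encodes a six-membered saturated ring of five carbons and one N–H nitrogen; a six-membered ring with nitrogens at positions 1 and 4 and three alternating double bonds.
The 6-membered ring with one N–H has only sp³ atoms, so it is not fully conjugated — not aromatic (piperidine).
The 6-membered ring with two nitrogens (1,4) is planar and fully conjugated; 3 ring double bonds give 6 π electrons. Since 6 = 4n+2 (n=1), it is aromatic (pyrazine).
1 of the 2 rings is aromatic. Total: 1.

1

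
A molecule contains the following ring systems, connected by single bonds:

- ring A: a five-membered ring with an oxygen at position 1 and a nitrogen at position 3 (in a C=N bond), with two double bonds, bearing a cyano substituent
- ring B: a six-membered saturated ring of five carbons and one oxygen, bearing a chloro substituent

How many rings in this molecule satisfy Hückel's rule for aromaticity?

Ring A has a continuous p-orbital overlap around the ring; 2 ring double bonds (4 π electrons) plus a heteroatom lone pair (2) give 6 π electrons. Since 6 = 4n+2 (n=1), ring A is aromatic (oxazole).
Ring B has only sp³ atoms, so it is not fully conjugated — not aromatic (tetrahydropyran).
Aromatic: A. Total: 1.

1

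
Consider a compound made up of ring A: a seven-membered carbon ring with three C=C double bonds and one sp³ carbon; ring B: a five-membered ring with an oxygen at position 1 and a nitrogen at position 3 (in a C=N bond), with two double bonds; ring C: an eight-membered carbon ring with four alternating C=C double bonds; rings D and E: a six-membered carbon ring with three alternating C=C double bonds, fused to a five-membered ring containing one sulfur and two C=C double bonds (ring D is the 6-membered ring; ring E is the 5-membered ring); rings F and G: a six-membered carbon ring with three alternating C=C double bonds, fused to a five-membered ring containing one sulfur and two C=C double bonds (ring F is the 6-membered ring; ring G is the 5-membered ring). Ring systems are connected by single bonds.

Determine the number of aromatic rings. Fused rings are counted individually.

Ring A has one sp³ carbon, so it is not fully conjugated — not aromatic (cycloheptatriene).
Ring B is fully conjugated (every ring atom contributes a p orbital); 2 ring double bonds (4 π electrons) plus a heteroatom lone pair (2) give 6 π electrons. 6 = 4(1)+2, so ring B is aromatic (oxazole).
Ring C has only sp² ring atoms; a planar conformation would have a fully conjugated π system of 8 electrons. But 8 = 4(2), which is 4n not 4n+2, so ring C is not aromatic (cyclooctatetraene) — cyclooctatetraene distorts into a non-planar tub to avoid antiaromaticity.
Rings D and E form a fused bicyclic system (with one sulfur) with 9 sp² atoms and 10 π electrons from ring double bonds plus a heteroatom lone pair. 10 = 4(2)+2, so the system is aromatic and both rings count as aromatic (benzothiophene).
Rings F and G form a fused bicyclic system (with one sulfur) with 9 sp² atoms and 10 π electrons from ring double bonds plus a heteroatom lone pair. 10 = 4(2)+2, so the system is aromatic and both rings count as aromatic (benzothiophene).
Aromatic: B, D, E, F, G. Total: 5.

5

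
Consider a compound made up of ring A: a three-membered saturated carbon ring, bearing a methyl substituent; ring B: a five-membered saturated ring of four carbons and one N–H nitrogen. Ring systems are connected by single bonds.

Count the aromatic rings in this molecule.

0

Ring A has only sp³ atoms, so it is not fully conjugated — not aromatic (cyclopropane).
Ring B has only sp³ atoms, so it is not fully conjugated — not aromatic (pyrrolidine).
No ring is aromatic. Total: 0.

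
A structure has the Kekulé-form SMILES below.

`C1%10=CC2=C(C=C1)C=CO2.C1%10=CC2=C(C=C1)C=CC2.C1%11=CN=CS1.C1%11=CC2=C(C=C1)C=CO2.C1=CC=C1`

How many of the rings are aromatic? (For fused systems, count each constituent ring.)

The SMILES encodes a six-membered carbon ring with three alternating C=C double bonds, fused to a five-membered ring containing one oxygen and two C=C double bonds; a six-membered carbon ring with three alternating C=C double bonds, fused to a five-membered carbon ring containing one C=C double bond and one sp³ carbon; a five-membered ring with a sulfur at position 1 and a nitrogen at position 3 (in a C=N bond), with two double bonds; a six-membered carbon ring with three alternating C=C double bonds, fused to a five-membered ring containing one oxygen and two C=C double bonds; a four-membered carbon ring with two alternating C=C double bonds.
The fused 6/5-membered bicyclic (with one oxygen) is a single π system with 9 sp² atoms and 10 π electrons from ring double bonds plus a heteroatom lone pair. 10 = 4(2)+2, so the system is aromatic and both rings count as aromatic (benzofuran).
The 6-membered ring is planar and fully conjugated; 3 ring double bonds give 6 π electrons. That satisfies 4n+2 with n=1, so it is aromatic (benzene ring).
The 5-membered ring has one sp³ carbon, so it is not fully conjugated — not aromatic (cyclopentene ring).
The 5-membered ring with one sulfur and one =N– is fully conjugated (every ring atom contributes a p orbital); 2 ring double bonds (4 π electrons) plus a heteroatom lone pair (2) give 6 π electrons. Since 6 = 4n+2 (n=1), it is aromatic (thiazole).
The fused 6/5-membered bicyclic (with one oxygen) is a single π system with 9 sp² atoms and 10 π electrons from ring double bonds plus a heteroatom lone pair. 10 = 4(2)+2, so the system is aromatic and both rings count as aromatic (benzofuran).
The 4-membered ring has only sp² ring atoms; a planar conformation would have a fully conjugated π system of 4 electrons. But 4 = 4(1), which is 4n not 4n+2, so it is not aromatic (cyclobutadiene) — cyclobutadiene is antiaromatic and distorts to a rectangle.
6 of the 8 rings are aromatic. Total: 6.

6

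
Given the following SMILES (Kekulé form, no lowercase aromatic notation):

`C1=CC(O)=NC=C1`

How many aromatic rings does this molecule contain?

The SMILES encodes a six-membered ring of five carbons and one nitrogen with three alternating double bonds.
The 6-membered ring with one nitrogen has a continuous p-orbital overlap around the ring; 3 ring double bonds give 6 π electrons. 6 = 4(1)+2, so it is aromatic (pyridine).

1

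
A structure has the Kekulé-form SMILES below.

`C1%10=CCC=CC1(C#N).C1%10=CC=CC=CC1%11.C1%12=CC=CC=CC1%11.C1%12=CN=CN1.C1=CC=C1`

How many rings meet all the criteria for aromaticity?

The SMILES encodes a six-membered carbon ring with two isolated C=C double bonds and two sp³ carbons; a seven-membered carbon ring with three C=C double bonds and one sp³ carbon; a seven-membered carbon ring with three C=C double bonds and one sp³ carbon; a five-membered ring with nitrogens at positions 1 and 3 (one bearing H, one in a C=N bond) and two double bonds; a four-membered carbon ring with two alternating C=C double bonds.
The 6-membered ring has two sp³ carbons, so it is not fully conjugated — not aromatic (1,4-cyclohexadiene).
The 7-membered ring has one sp³ carbon, so it is not fully conjugated — not aromatic (cycloheptatriene).
The second 7-membered ring has one sp³ carbon, so it is not fully conjugated — not aromatic (cycloheptatriene).
The 5-membered ring with two nitrogens (one N–H, one =N–) is fully conjugated (every ring atom contributes a p orbital); 2 ring double bonds (4 π electrons) plus a heteroatom lone pair (2) give 6 π electrons. Since 6 = 4n+2 (n=1), it is aromatic (imidazole).
The 4-membered ring has only sp² ring atoms; a planar conformation would have a fully conjugated π system of 4 electrons. But 4 = 4(1), which is 4n not 4n+2, so it is not aromatic (cyclobutadiene) — cyclobutadiene is antiaromatic and distorts to a rectangle.
1 of the 5 rings is aromatic. Total: 1.

1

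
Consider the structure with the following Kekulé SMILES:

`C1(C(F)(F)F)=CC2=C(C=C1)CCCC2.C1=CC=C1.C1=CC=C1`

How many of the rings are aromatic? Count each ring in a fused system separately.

The SMILES encodes a six-membered carbon ring with three alternating C=C double bonds, fused to a saturated six-membered carbon ring; a four-membered carbon ring with two alternating C=C double bonds; a four-membered carbon ring with two alternating C=C double bonds.
The 6-membered ring has a continuous p-orbital overlap around the ring; 3 ring double bonds give 6 π electrons. That satisfies 4n+2 with n=1, so it is aromatic (benzene ring).
The second 6-membered ring has four sp³ carbons, so it is not fully conjugated — not aromatic (cyclohexane ring).
The 4-membered ring has only sp² ring atoms; a planar conformation would have a fully conjugated π system of 4 electrons. But 4 = 4(1), which is 4n not 4n+2, so it is not aromatic (cyclobutadiene) — cyclobutadiene is antiaromatic and distorts to a rectangle.
The second 4-membered ring has only sp² ring atoms; a planar conformation would have a fully conjugated π system of 4 electrons. But 4 = 4(1), which is 4n not 4n+2, so it is not aromatic (cyclobutadiene) — cyclobutadiene is antiaromatic and distorts to a rectangle.
1 of the 4 rings is aromatic. Total: 1.

1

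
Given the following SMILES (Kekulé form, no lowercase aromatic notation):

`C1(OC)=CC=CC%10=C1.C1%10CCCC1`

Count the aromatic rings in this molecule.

The SMILES encodes a six-membered carbon ring with three alternating C=C double bonds; a five-membered saturated carbon ring.
The 6-membered ring is planar and fully conjugated; 3 ring double bonds give 6 π electrons. 6 = 4(1)+2, so it is aromatic (benzene).
The 5-membered ring has only sp³ atoms, so it is not fully conjugated — not aromatic (cyclopentane).
1 of the 2 rings is aromatic. Total: 1.

1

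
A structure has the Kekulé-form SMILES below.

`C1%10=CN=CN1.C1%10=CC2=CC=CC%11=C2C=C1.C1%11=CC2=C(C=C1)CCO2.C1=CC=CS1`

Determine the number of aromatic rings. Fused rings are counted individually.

5

The SMILES encodes a five-membered ring with nitrogens at positions 1 and 3 (one bearing H, one in a C=N bond) and two double bonds; two fused six-membered carbon rings, each with three alternating C=C double bonds; a six-membered carbon ring with three alternating C=C double bonds, fused to a five-membered ring containing one oxygen and two sp³ carbons; a five-membered ring of four carbons and one sulfur, with two C=C double bonds.
The 5-membered ring with two nitrogens (one N–H, one =N–) has a continuous p-orbital overlap around the ring; 2 ring double bonds (4 π electrons) plus a heteroatom lone pair (2) give 6 π electrons. That satisfies 4n+2 with n=1, so it is aromatic (imidazole).
The fused 6/6-membered bicyclic is a single π system with 10 sp² atoms and 10 π electrons from ring double bonds. 10 = 4(2)+2, so the system is aromatic and both rings count as aromatic (naphthalene).
The 6-membered ring is fully conjugated (every ring atom contributes a p orbital); 3 ring double bonds give 6 π electrons. That satisfies 4n+2 with n=1, so it is aromatic (benzene ring).
The 5-membered ring with one oxygen has two sp³ carbons, so it is not fully conjugated — not aromatic (oxolane ring).
The 5-membered ring with one sulfur is fully conjugated (every ring atom contributes a p orbital); 2 ring double bonds (4 π electrons) plus a heteroatom lone pair (2) give 6 π electrons. 6 = 4(1)+2, so it is aromatic (thiophene).
5 of the 6 rings are aromatic. Total: 5.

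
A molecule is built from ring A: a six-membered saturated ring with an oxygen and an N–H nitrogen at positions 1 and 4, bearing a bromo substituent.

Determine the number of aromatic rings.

0

Ring A has only sp³ atoms, so it is not fully conjugated — not aromatic (morpholine).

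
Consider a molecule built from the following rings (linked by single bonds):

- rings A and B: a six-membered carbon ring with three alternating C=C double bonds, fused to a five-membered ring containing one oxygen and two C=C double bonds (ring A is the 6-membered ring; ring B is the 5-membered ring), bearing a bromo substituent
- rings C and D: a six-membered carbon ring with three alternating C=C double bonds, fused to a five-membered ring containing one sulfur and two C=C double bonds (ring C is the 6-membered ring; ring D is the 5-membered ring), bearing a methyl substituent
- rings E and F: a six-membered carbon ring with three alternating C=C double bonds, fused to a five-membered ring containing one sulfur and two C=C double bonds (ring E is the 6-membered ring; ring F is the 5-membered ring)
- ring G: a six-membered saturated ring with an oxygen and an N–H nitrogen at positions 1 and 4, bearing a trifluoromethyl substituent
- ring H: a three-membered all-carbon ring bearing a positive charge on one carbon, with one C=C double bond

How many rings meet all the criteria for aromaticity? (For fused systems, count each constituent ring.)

7

Rings A and B form a fused bicyclic system (with one oxygen) with 9 sp² atoms and 10 π electrons from ring double bonds plus a heteroatom lone pair. 10 = 4(2)+2, so the system is aromatic and both rings count as aromatic (benzofuran).
Rings C and D form a fused bicyclic system (with one sulfur) with 9 sp² atoms and 10 π electrons from ring double bonds plus a heteroatom lone pair. 10 = 4(2)+2, so the system is aromatic and both rings count as aromatic (benzothiophene).
Rings E and F form a fused bicyclic system (with one sulfur) with 9 sp² atoms and 10 π electrons from ring double bonds plus a heteroatom lone pair. 10 = 4(2)+2, so the system is aromatic and both rings count as aromatic (benzothiophene).
Ring G has only sp³ atoms, so it is not fully conjugated — not aromatic (morpholine).
Ring H is fully conjugated (every ring atom contributes a p orbital); 1 ring double bond (2 π electrons) plus the carbocation's empty p orbital (0, but keeps the ring conjugated) give 2 π electrons. 2 = 4(0)+2, so ring H is aromatic (cyclopropenyl cation).
Aromatic: A, B, C, D, E, F, H. Total: 7.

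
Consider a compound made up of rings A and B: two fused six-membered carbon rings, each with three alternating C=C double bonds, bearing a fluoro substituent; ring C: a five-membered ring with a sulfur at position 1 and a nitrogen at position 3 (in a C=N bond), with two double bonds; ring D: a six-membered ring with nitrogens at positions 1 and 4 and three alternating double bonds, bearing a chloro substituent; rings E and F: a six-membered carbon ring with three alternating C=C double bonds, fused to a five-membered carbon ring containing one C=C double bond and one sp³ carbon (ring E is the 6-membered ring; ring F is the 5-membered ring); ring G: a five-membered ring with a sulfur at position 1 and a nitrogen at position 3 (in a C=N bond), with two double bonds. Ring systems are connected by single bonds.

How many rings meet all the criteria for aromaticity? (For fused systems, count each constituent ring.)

6

Rings A and B form a fused bicyclic system with 10 sp² atoms and 10 π electrons from ring double bonds. 10 = 4(2)+2, so the system is aromatic and both rings count as aromatic (naphthalene).
Ring C is fully conjugated (every ring atom contributes a p orbital); 2 ring double bonds (4 π electrons) plus a heteroatom lone pair (2) give 6 π electrons. That satisfies 4n+2 with n=1, so ring C is aromatic (thiazole).
Ring D is planar and fully conjugated; 3 ring double bonds give 6 π electrons. That satisfies 4n+2 with n=1, so ring D is aromatic (pyrazine).
Ring E is fully conjugated (every ring atom contributes a p orbital); 3 ring double bonds give 6 π electrons. 6 = 4(1)+2, so ring E is aromatic (benzene ring).
Ring F has one sp³ carbon, so it is not fully conjugated — not aromatic (cyclopentene ring).
Ring G is fully conjugated (every ring atom contributes a p orbital); 2 ring double bonds (4 π electrons) plus a heteroatom lone pair (2) give 6 π electrons. That satisfies 4n+2 with n=1, so ring G is aromatic (thiazole).
Aromatic: A, B, C, D, E, G. Total: 6.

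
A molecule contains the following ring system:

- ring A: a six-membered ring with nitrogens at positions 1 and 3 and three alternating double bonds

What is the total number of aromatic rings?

1

Ring A is fully conjugated (every ring atom contributes a p orbital); 3 ring double bonds give 6 π electrons. Since 6 = 4n+2 (n=1), ring A is aromatic (pyrimidine).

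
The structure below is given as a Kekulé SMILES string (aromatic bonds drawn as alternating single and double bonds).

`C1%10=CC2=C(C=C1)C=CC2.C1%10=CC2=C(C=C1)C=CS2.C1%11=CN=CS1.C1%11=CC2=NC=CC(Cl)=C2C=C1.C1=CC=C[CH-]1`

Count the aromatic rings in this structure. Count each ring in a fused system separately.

The SMILES encodes a six-membered carbon ring with three alternating C=C double bonds, fused to a five-membered carbon ring containing one C=C double bond and one sp³ carbon; a six-membered carbon ring with three alternating C=C double bonds, fused to a five-membered ring containing one sulfur and two C=C double bonds; a five-membered ring with a sulfur at position 1 and a nitrogen at position 3 (in a C=N bond), with two double bonds; two fused six-membered rings, each with three alternating double bonds; one ring is all carbon and the other has one ring nitrogen; a five-membered all-carbon ring bearing a negative charge on one carbon, with two C=C double bonds.
The 6-membered ring has a continuous p-orbital overlap around the ring; 3 ring double bonds give 6 π electrons. That satisfies 4n+2 with n=1, so it is aromatic (benzene ring).
The 5-membered ring has one sp³ carbon, so it is not fully conjugated — not aromatic (cyclopentene ring).
The fused 6/5-membered bicyclic (with one sulfur) is a single π system with 9 sp² atoms and 10 π electrons from ring double bonds plus a heteroatom lone pair. 10 = 4(2)+2, so the system is aromatic and both rings count as aromatic (benzothiophene).
The 5-membered ring with one sulfur and one =N– is planar and fully conjugated; 2 ring double bonds (4 π electrons) plus a heteroatom lone pair (2) give 6 π electrons. Since 6 = 4n+2 (n=1), it is aromatic (thiazole).
The fused 6/6-membered bicyclic (with one nitrogen) is a single π system with 10 sp² atoms and 10 π electrons from ring double bonds. 10 = 4(2)+2, so the system is aromatic and both rings count as aromatic (quinoline).
The second 5-membered ring is fully conjugated (every ring atom contributes a p orbital); 2 ring double bonds (4 π electrons) plus the carbanion lone pair (2) give 6 π electrons. Since 6 = 4n+2 (n=1), it is aromatic (cyclopentadienyl anion).
7 of the 8 rings are aromatic. Total: 7.

7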